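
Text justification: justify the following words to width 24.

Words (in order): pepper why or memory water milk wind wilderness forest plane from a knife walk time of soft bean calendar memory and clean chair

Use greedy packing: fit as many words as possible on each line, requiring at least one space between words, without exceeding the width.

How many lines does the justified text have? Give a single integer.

Line 1: ['pepper', 'why', 'or', 'memory'] (min_width=20, slack=4)
Line 2: ['water', 'milk', 'wind'] (min_width=15, slack=9)
Line 3: ['wilderness', 'forest', 'plane'] (min_width=23, slack=1)
Line 4: ['from', 'a', 'knife', 'walk', 'time'] (min_width=22, slack=2)
Line 5: ['of', 'soft', 'bean', 'calendar'] (min_width=21, slack=3)
Line 6: ['memory', 'and', 'clean', 'chair'] (min_width=22, slack=2)
Total lines: 6

Answer: 6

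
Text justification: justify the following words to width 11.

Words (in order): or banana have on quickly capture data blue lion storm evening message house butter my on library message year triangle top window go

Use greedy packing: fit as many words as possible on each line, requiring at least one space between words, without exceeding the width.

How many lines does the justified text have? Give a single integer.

Answer: 16

Derivation:
Line 1: ['or', 'banana'] (min_width=9, slack=2)
Line 2: ['have', 'on'] (min_width=7, slack=4)
Line 3: ['quickly'] (min_width=7, slack=4)
Line 4: ['capture'] (min_width=7, slack=4)
Line 5: ['data', 'blue'] (min_width=9, slack=2)
Line 6: ['lion', 'storm'] (min_width=10, slack=1)
Line 7: ['evening'] (min_width=7, slack=4)
Line 8: ['message'] (min_width=7, slack=4)
Line 9: ['house'] (min_width=5, slack=6)
Line 10: ['butter', 'my'] (min_width=9, slack=2)
Line 11: ['on', 'library'] (min_width=10, slack=1)
Line 12: ['message'] (min_width=7, slack=4)
Line 13: ['year'] (min_width=4, slack=7)
Line 14: ['triangle'] (min_width=8, slack=3)
Line 15: ['top', 'window'] (min_width=10, slack=1)
Line 16: ['go'] (min_width=2, slack=9)
Total lines: 16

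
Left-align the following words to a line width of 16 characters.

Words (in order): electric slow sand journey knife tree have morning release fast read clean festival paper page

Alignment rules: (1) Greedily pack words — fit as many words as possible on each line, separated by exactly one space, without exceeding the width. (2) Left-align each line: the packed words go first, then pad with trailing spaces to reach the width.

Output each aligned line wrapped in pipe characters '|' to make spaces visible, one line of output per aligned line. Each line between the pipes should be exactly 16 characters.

Line 1: ['electric', 'slow'] (min_width=13, slack=3)
Line 2: ['sand', 'journey'] (min_width=12, slack=4)
Line 3: ['knife', 'tree', 'have'] (min_width=15, slack=1)
Line 4: ['morning', 'release'] (min_width=15, slack=1)
Line 5: ['fast', 'read', 'clean'] (min_width=15, slack=1)
Line 6: ['festival', 'paper'] (min_width=14, slack=2)
Line 7: ['page'] (min_width=4, slack=12)

Answer: |electric slow   |
|sand journey    |
|knife tree have |
|morning release |
|fast read clean |
|festival paper  |
|page            |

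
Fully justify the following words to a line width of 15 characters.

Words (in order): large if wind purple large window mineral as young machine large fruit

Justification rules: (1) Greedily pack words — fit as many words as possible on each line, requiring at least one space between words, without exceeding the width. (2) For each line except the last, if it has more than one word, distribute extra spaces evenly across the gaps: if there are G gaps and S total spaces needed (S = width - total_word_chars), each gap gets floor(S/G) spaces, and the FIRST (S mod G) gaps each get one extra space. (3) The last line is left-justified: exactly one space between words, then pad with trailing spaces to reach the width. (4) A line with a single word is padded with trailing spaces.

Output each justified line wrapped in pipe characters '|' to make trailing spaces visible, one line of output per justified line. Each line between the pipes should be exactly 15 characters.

Line 1: ['large', 'if', 'wind'] (min_width=13, slack=2)
Line 2: ['purple', 'large'] (min_width=12, slack=3)
Line 3: ['window', 'mineral'] (min_width=14, slack=1)
Line 4: ['as', 'young'] (min_width=8, slack=7)
Line 5: ['machine', 'large'] (min_width=13, slack=2)
Line 6: ['fruit'] (min_width=5, slack=10)

Answer: |large  if  wind|
|purple    large|
|window  mineral|
|as        young|
|machine   large|
|fruit          |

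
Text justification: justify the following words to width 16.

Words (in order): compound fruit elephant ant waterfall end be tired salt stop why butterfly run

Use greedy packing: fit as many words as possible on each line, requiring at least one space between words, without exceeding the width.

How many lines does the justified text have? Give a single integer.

Answer: 6

Derivation:
Line 1: ['compound', 'fruit'] (min_width=14, slack=2)
Line 2: ['elephant', 'ant'] (min_width=12, slack=4)
Line 3: ['waterfall', 'end', 'be'] (min_width=16, slack=0)
Line 4: ['tired', 'salt', 'stop'] (min_width=15, slack=1)
Line 5: ['why', 'butterfly'] (min_width=13, slack=3)
Line 6: ['run'] (min_width=3, slack=13)
Total lines: 6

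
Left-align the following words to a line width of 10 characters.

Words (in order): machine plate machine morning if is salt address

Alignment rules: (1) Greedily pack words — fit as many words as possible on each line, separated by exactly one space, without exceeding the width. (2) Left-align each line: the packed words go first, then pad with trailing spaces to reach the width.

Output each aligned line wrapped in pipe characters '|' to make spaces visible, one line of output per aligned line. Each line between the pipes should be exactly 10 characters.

Answer: |machine   |
|plate     |
|machine   |
|morning if|
|is salt   |
|address   |

Derivation:
Line 1: ['machine'] (min_width=7, slack=3)
Line 2: ['plate'] (min_width=5, slack=5)
Line 3: ['machine'] (min_width=7, slack=3)
Line 4: ['morning', 'if'] (min_width=10, slack=0)
Line 5: ['is', 'salt'] (min_width=7, slack=3)
Line 6: ['address'] (min_width=7, slack=3)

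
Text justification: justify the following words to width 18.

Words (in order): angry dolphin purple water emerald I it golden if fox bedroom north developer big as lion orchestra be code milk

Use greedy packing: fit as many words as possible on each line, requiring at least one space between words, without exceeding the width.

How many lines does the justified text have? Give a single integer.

Line 1: ['angry', 'dolphin'] (min_width=13, slack=5)
Line 2: ['purple', 'water'] (min_width=12, slack=6)
Line 3: ['emerald', 'I', 'it'] (min_width=12, slack=6)
Line 4: ['golden', 'if', 'fox'] (min_width=13, slack=5)
Line 5: ['bedroom', 'north'] (min_width=13, slack=5)
Line 6: ['developer', 'big', 'as'] (min_width=16, slack=2)
Line 7: ['lion', 'orchestra', 'be'] (min_width=17, slack=1)
Line 8: ['code', 'milk'] (min_width=9, slack=9)
Total lines: 8

Answer: 8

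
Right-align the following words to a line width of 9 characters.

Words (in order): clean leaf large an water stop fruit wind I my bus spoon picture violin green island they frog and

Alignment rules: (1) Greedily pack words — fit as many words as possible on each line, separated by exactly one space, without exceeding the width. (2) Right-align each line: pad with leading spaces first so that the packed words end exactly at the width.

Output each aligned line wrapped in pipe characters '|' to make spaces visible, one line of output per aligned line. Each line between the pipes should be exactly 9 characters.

Answer: |    clean|
|     leaf|
| large an|
|    water|
|     stop|
|    fruit|
|wind I my|
|bus spoon|
|  picture|
|   violin|
|    green|
|   island|
|they frog|
|      and|

Derivation:
Line 1: ['clean'] (min_width=5, slack=4)
Line 2: ['leaf'] (min_width=4, slack=5)
Line 3: ['large', 'an'] (min_width=8, slack=1)
Line 4: ['water'] (min_width=5, slack=4)
Line 5: ['stop'] (min_width=4, slack=5)
Line 6: ['fruit'] (min_width=5, slack=4)
Line 7: ['wind', 'I', 'my'] (min_width=9, slack=0)
Line 8: ['bus', 'spoon'] (min_width=9, slack=0)
Line 9: ['picture'] (min_width=7, slack=2)
Line 10: ['violin'] (min_width=6, slack=3)
Line 11: ['green'] (min_width=5, slack=4)
Line 12: ['island'] (min_width=6, slack=3)
Line 13: ['they', 'frog'] (min_width=9, slack=0)
Line 14: ['and'] (min_width=3, slack=6)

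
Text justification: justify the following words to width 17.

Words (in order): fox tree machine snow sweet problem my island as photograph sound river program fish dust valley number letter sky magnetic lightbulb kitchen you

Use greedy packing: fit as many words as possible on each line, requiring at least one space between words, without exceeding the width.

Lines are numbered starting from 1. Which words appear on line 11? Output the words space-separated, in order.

Line 1: ['fox', 'tree', 'machine'] (min_width=16, slack=1)
Line 2: ['snow', 'sweet'] (min_width=10, slack=7)
Line 3: ['problem', 'my', 'island'] (min_width=17, slack=0)
Line 4: ['as', 'photograph'] (min_width=13, slack=4)
Line 5: ['sound', 'river'] (min_width=11, slack=6)
Line 6: ['program', 'fish', 'dust'] (min_width=17, slack=0)
Line 7: ['valley', 'number'] (min_width=13, slack=4)
Line 8: ['letter', 'sky'] (min_width=10, slack=7)
Line 9: ['magnetic'] (min_width=8, slack=9)
Line 10: ['lightbulb', 'kitchen'] (min_width=17, slack=0)
Line 11: ['you'] (min_width=3, slack=14)

Answer: you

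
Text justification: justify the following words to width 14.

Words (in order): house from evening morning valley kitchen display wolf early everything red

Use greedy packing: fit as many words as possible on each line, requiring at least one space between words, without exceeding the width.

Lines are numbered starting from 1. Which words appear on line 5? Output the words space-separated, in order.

Answer: display wolf

Derivation:
Line 1: ['house', 'from'] (min_width=10, slack=4)
Line 2: ['evening'] (min_width=7, slack=7)
Line 3: ['morning', 'valley'] (min_width=14, slack=0)
Line 4: ['kitchen'] (min_width=7, slack=7)
Line 5: ['display', 'wolf'] (min_width=12, slack=2)
Line 6: ['early'] (min_width=5, slack=9)
Line 7: ['everything', 'red'] (min_width=14, slack=0)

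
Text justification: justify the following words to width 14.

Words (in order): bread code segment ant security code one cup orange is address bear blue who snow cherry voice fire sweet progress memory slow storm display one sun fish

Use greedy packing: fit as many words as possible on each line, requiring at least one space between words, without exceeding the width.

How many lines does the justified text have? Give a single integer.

Answer: 12

Derivation:
Line 1: ['bread', 'code'] (min_width=10, slack=4)
Line 2: ['segment', 'ant'] (min_width=11, slack=3)
Line 3: ['security', 'code'] (min_width=13, slack=1)
Line 4: ['one', 'cup', 'orange'] (min_width=14, slack=0)
Line 5: ['is', 'address'] (min_width=10, slack=4)
Line 6: ['bear', 'blue', 'who'] (min_width=13, slack=1)
Line 7: ['snow', 'cherry'] (min_width=11, slack=3)
Line 8: ['voice', 'fire'] (min_width=10, slack=4)
Line 9: ['sweet', 'progress'] (min_width=14, slack=0)
Line 10: ['memory', 'slow'] (min_width=11, slack=3)
Line 11: ['storm', 'display'] (min_width=13, slack=1)
Line 12: ['one', 'sun', 'fish'] (min_width=12, slack=2)
Total lines: 12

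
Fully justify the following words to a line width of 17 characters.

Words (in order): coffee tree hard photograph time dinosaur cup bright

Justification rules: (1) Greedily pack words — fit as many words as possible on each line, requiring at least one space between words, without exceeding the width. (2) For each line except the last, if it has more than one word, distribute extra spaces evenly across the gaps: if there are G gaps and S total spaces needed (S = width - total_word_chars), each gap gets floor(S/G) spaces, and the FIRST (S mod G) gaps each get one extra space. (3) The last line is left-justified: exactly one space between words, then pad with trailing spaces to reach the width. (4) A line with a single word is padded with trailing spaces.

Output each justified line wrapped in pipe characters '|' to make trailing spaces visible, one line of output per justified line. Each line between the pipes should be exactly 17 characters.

Line 1: ['coffee', 'tree', 'hard'] (min_width=16, slack=1)
Line 2: ['photograph', 'time'] (min_width=15, slack=2)
Line 3: ['dinosaur', 'cup'] (min_width=12, slack=5)
Line 4: ['bright'] (min_width=6, slack=11)

Answer: |coffee  tree hard|
|photograph   time|
|dinosaur      cup|
|bright           |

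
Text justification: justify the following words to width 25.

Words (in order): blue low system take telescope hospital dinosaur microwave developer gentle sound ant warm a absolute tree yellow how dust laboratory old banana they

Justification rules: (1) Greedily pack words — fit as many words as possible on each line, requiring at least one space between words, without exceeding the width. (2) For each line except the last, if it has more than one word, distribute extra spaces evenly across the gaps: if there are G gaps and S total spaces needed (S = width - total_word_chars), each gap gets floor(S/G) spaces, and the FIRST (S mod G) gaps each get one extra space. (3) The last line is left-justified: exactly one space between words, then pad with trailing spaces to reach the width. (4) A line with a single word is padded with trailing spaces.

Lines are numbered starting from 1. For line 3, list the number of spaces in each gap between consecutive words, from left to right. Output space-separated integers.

Answer: 8

Derivation:
Line 1: ['blue', 'low', 'system', 'take'] (min_width=20, slack=5)
Line 2: ['telescope', 'hospital'] (min_width=18, slack=7)
Line 3: ['dinosaur', 'microwave'] (min_width=18, slack=7)
Line 4: ['developer', 'gentle', 'sound'] (min_width=22, slack=3)
Line 5: ['ant', 'warm', 'a', 'absolute', 'tree'] (min_width=24, slack=1)
Line 6: ['yellow', 'how', 'dust'] (min_width=15, slack=10)
Line 7: ['laboratory', 'old', 'banana'] (min_width=21, slack=4)
Line 8: ['they'] (min_width=4, slack=21)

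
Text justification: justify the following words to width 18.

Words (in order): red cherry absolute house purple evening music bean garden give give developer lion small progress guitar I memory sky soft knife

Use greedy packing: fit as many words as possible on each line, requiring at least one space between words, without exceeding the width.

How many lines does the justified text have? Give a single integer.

Line 1: ['red', 'cherry'] (min_width=10, slack=8)
Line 2: ['absolute', 'house'] (min_width=14, slack=4)
Line 3: ['purple', 'evening'] (min_width=14, slack=4)
Line 4: ['music', 'bean', 'garden'] (min_width=17, slack=1)
Line 5: ['give', 'give'] (min_width=9, slack=9)
Line 6: ['developer', 'lion'] (min_width=14, slack=4)
Line 7: ['small', 'progress'] (min_width=14, slack=4)
Line 8: ['guitar', 'I', 'memory'] (min_width=15, slack=3)
Line 9: ['sky', 'soft', 'knife'] (min_width=14, slack=4)
Total lines: 9

Answer: 9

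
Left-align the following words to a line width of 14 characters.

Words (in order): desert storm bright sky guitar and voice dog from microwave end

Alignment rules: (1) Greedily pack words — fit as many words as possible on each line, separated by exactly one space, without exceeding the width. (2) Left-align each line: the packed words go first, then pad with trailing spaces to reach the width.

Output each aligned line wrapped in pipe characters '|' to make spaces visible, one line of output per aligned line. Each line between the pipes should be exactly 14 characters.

Answer: |desert storm  |
|bright sky    |
|guitar and    |
|voice dog from|
|microwave end |

Derivation:
Line 1: ['desert', 'storm'] (min_width=12, slack=2)
Line 2: ['bright', 'sky'] (min_width=10, slack=4)
Line 3: ['guitar', 'and'] (min_width=10, slack=4)
Line 4: ['voice', 'dog', 'from'] (min_width=14, slack=0)
Line 5: ['microwave', 'end'] (min_width=13, slack=1)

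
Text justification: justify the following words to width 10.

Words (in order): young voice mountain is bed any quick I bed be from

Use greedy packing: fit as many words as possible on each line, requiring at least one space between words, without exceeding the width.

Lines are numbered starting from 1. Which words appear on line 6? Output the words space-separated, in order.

Answer: bed be

Derivation:
Line 1: ['young'] (min_width=5, slack=5)
Line 2: ['voice'] (min_width=5, slack=5)
Line 3: ['mountain'] (min_width=8, slack=2)
Line 4: ['is', 'bed', 'any'] (min_width=10, slack=0)
Line 5: ['quick', 'I'] (min_width=7, slack=3)
Line 6: ['bed', 'be'] (min_width=6, slack=4)
Line 7: ['from'] (min_width=4, slack=6)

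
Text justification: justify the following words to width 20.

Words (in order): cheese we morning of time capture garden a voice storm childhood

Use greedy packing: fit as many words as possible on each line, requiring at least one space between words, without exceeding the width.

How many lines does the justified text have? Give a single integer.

Answer: 4

Derivation:
Line 1: ['cheese', 'we', 'morning', 'of'] (min_width=20, slack=0)
Line 2: ['time', 'capture', 'garden'] (min_width=19, slack=1)
Line 3: ['a', 'voice', 'storm'] (min_width=13, slack=7)
Line 4: ['childhood'] (min_width=9, slack=11)
Total lines: 4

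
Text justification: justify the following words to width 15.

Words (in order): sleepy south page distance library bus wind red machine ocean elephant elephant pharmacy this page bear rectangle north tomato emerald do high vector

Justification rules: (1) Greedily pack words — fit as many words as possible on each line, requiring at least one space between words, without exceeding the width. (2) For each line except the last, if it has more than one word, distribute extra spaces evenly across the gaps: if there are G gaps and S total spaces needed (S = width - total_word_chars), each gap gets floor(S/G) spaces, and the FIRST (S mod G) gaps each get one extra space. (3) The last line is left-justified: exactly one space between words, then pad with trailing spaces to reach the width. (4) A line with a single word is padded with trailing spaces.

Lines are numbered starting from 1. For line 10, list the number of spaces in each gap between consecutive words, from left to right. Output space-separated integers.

Answer: 1

Derivation:
Line 1: ['sleepy', 'south'] (min_width=12, slack=3)
Line 2: ['page', 'distance'] (min_width=13, slack=2)
Line 3: ['library', 'bus'] (min_width=11, slack=4)
Line 4: ['wind', 'red'] (min_width=8, slack=7)
Line 5: ['machine', 'ocean'] (min_width=13, slack=2)
Line 6: ['elephant'] (min_width=8, slack=7)
Line 7: ['elephant'] (min_width=8, slack=7)
Line 8: ['pharmacy', 'this'] (min_width=13, slack=2)
Line 9: ['page', 'bear'] (min_width=9, slack=6)
Line 10: ['rectangle', 'north'] (min_width=15, slack=0)
Line 11: ['tomato', 'emerald'] (min_width=14, slack=1)
Line 12: ['do', 'high', 'vector'] (min_width=14, slack=1)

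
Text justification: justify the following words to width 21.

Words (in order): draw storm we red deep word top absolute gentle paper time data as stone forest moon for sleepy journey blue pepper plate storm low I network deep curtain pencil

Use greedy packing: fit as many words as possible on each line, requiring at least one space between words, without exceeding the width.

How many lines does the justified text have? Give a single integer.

Answer: 9

Derivation:
Line 1: ['draw', 'storm', 'we', 'red'] (min_width=17, slack=4)
Line 2: ['deep', 'word', 'top'] (min_width=13, slack=8)
Line 3: ['absolute', 'gentle', 'paper'] (min_width=21, slack=0)
Line 4: ['time', 'data', 'as', 'stone'] (min_width=18, slack=3)
Line 5: ['forest', 'moon', 'for'] (min_width=15, slack=6)
Line 6: ['sleepy', 'journey', 'blue'] (min_width=19, slack=2)
Line 7: ['pepper', 'plate', 'storm'] (min_width=18, slack=3)
Line 8: ['low', 'I', 'network', 'deep'] (min_width=18, slack=3)
Line 9: ['curtain', 'pencil'] (min_width=14, slack=7)
Total lines: 9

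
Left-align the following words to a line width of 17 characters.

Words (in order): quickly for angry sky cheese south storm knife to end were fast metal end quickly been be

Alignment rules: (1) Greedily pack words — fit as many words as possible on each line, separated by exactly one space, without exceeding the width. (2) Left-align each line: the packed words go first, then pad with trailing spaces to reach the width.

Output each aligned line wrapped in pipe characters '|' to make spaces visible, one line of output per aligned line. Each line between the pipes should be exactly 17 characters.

Answer: |quickly for angry|
|sky cheese south |
|storm knife to   |
|end were fast    |
|metal end quickly|
|been be          |

Derivation:
Line 1: ['quickly', 'for', 'angry'] (min_width=17, slack=0)
Line 2: ['sky', 'cheese', 'south'] (min_width=16, slack=1)
Line 3: ['storm', 'knife', 'to'] (min_width=14, slack=3)
Line 4: ['end', 'were', 'fast'] (min_width=13, slack=4)
Line 5: ['metal', 'end', 'quickly'] (min_width=17, slack=0)
Line 6: ['been', 'be'] (min_width=7, slack=10)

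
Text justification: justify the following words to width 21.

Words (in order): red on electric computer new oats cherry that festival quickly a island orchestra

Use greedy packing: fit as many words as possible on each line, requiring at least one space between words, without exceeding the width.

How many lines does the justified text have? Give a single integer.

Answer: 5

Derivation:
Line 1: ['red', 'on', 'electric'] (min_width=15, slack=6)
Line 2: ['computer', 'new', 'oats'] (min_width=17, slack=4)
Line 3: ['cherry', 'that', 'festival'] (min_width=20, slack=1)
Line 4: ['quickly', 'a', 'island'] (min_width=16, slack=5)
Line 5: ['orchestra'] (min_width=9, slack=12)
Total lines: 5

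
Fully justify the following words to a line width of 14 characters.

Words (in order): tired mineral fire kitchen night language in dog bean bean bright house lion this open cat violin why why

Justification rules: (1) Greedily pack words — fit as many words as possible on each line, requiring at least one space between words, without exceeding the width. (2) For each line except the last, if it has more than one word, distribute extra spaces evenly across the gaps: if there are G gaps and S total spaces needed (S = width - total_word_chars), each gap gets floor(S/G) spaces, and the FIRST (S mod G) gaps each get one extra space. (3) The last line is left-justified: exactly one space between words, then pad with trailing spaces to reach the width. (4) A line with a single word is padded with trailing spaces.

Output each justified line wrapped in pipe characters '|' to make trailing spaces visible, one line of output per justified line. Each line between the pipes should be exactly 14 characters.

Line 1: ['tired', 'mineral'] (min_width=13, slack=1)
Line 2: ['fire', 'kitchen'] (min_width=12, slack=2)
Line 3: ['night', 'language'] (min_width=14, slack=0)
Line 4: ['in', 'dog', 'bean'] (min_width=11, slack=3)
Line 5: ['bean', 'bright'] (min_width=11, slack=3)
Line 6: ['house', 'lion'] (min_width=10, slack=4)
Line 7: ['this', 'open', 'cat'] (min_width=13, slack=1)
Line 8: ['violin', 'why', 'why'] (min_width=14, slack=0)

Answer: |tired  mineral|
|fire   kitchen|
|night language|
|in   dog  bean|
|bean    bright|
|house     lion|
|this  open cat|
|violin why why|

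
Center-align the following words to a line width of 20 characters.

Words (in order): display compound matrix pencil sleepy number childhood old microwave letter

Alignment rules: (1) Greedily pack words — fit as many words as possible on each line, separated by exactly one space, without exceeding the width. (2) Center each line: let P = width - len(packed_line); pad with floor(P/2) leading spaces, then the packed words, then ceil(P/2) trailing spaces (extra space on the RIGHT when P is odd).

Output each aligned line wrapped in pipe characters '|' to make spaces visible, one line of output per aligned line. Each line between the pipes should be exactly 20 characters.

Line 1: ['display', 'compound'] (min_width=16, slack=4)
Line 2: ['matrix', 'pencil', 'sleepy'] (min_width=20, slack=0)
Line 3: ['number', 'childhood', 'old'] (min_width=20, slack=0)
Line 4: ['microwave', 'letter'] (min_width=16, slack=4)

Answer: |  display compound  |
|matrix pencil sleepy|
|number childhood old|
|  microwave letter  |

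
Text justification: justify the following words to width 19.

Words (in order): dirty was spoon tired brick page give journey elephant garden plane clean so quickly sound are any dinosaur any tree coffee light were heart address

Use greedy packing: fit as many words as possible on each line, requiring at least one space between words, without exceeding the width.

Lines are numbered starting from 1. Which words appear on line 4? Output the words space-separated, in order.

Line 1: ['dirty', 'was', 'spoon'] (min_width=15, slack=4)
Line 2: ['tired', 'brick', 'page'] (min_width=16, slack=3)
Line 3: ['give', 'journey'] (min_width=12, slack=7)
Line 4: ['elephant', 'garden'] (min_width=15, slack=4)
Line 5: ['plane', 'clean', 'so'] (min_width=14, slack=5)
Line 6: ['quickly', 'sound', 'are'] (min_width=17, slack=2)
Line 7: ['any', 'dinosaur', 'any'] (min_width=16, slack=3)
Line 8: ['tree', 'coffee', 'light'] (min_width=17, slack=2)
Line 9: ['were', 'heart', 'address'] (min_width=18, slack=1)

Answer: elephant garden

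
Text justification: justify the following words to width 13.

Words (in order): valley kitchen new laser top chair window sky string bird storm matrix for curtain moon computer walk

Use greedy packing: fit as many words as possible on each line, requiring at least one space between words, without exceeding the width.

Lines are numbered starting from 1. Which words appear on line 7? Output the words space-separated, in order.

Answer: matrix for

Derivation:
Line 1: ['valley'] (min_width=6, slack=7)
Line 2: ['kitchen', 'new'] (min_width=11, slack=2)
Line 3: ['laser', 'top'] (min_width=9, slack=4)
Line 4: ['chair', 'window'] (min_width=12, slack=1)
Line 5: ['sky', 'string'] (min_width=10, slack=3)
Line 6: ['bird', 'storm'] (min_width=10, slack=3)
Line 7: ['matrix', 'for'] (min_width=10, slack=3)
Line 8: ['curtain', 'moon'] (min_width=12, slack=1)
Line 9: ['computer', 'walk'] (min_width=13, slack=0)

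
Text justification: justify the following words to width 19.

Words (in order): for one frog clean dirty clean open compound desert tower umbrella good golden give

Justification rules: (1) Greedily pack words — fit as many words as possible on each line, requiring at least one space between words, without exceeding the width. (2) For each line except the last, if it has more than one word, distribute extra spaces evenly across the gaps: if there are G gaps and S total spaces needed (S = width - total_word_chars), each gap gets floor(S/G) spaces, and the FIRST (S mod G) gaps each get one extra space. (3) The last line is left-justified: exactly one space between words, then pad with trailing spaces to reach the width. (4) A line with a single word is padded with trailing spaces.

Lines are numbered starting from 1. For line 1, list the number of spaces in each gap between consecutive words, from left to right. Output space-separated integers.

Answer: 2 1 1

Derivation:
Line 1: ['for', 'one', 'frog', 'clean'] (min_width=18, slack=1)
Line 2: ['dirty', 'clean', 'open'] (min_width=16, slack=3)
Line 3: ['compound', 'desert'] (min_width=15, slack=4)
Line 4: ['tower', 'umbrella', 'good'] (min_width=19, slack=0)
Line 5: ['golden', 'give'] (min_width=11, slack=8)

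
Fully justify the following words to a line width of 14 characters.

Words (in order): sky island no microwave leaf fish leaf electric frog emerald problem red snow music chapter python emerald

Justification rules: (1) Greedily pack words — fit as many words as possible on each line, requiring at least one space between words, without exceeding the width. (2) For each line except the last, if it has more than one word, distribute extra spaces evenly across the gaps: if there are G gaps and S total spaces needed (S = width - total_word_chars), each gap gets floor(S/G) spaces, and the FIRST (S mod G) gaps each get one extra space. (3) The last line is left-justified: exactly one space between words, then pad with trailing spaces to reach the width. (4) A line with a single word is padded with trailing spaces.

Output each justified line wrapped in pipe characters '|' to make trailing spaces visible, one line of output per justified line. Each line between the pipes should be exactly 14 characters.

Answer: |sky  island no|
|microwave leaf|
|fish      leaf|
|electric  frog|
|emerald       |
|problem    red|
|snow     music|
|chapter python|
|emerald       |

Derivation:
Line 1: ['sky', 'island', 'no'] (min_width=13, slack=1)
Line 2: ['microwave', 'leaf'] (min_width=14, slack=0)
Line 3: ['fish', 'leaf'] (min_width=9, slack=5)
Line 4: ['electric', 'frog'] (min_width=13, slack=1)
Line 5: ['emerald'] (min_width=7, slack=7)
Line 6: ['problem', 'red'] (min_width=11, slack=3)
Line 7: ['snow', 'music'] (min_width=10, slack=4)
Line 8: ['chapter', 'python'] (min_width=14, slack=0)
Line 9: ['emerald'] (min_width=7, slack=7)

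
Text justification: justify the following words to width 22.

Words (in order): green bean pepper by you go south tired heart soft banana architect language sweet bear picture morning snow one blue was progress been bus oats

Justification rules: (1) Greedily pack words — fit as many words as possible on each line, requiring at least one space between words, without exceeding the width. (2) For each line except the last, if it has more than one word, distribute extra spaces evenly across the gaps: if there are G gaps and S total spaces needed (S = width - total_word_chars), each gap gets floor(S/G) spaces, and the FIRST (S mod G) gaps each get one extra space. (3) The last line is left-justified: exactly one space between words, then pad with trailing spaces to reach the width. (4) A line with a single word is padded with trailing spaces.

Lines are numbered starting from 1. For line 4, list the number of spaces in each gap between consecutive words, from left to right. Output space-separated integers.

Answer: 5

Derivation:
Line 1: ['green', 'bean', 'pepper', 'by'] (min_width=20, slack=2)
Line 2: ['you', 'go', 'south', 'tired'] (min_width=18, slack=4)
Line 3: ['heart', 'soft', 'banana'] (min_width=17, slack=5)
Line 4: ['architect', 'language'] (min_width=18, slack=4)
Line 5: ['sweet', 'bear', 'picture'] (min_width=18, slack=4)
Line 6: ['morning', 'snow', 'one', 'blue'] (min_width=21, slack=1)
Line 7: ['was', 'progress', 'been', 'bus'] (min_width=21, slack=1)
Line 8: ['oats'] (min_width=4, slack=18)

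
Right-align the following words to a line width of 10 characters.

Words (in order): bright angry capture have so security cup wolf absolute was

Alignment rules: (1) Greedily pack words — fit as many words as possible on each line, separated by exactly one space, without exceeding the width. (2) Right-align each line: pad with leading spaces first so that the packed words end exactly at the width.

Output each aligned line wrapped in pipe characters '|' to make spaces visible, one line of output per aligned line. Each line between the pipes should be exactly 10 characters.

Answer: |    bright|
|     angry|
|   capture|
|   have so|
|  security|
|  cup wolf|
|  absolute|
|       was|

Derivation:
Line 1: ['bright'] (min_width=6, slack=4)
Line 2: ['angry'] (min_width=5, slack=5)
Line 3: ['capture'] (min_width=7, slack=3)
Line 4: ['have', 'so'] (min_width=7, slack=3)
Line 5: ['security'] (min_width=8, slack=2)
Line 6: ['cup', 'wolf'] (min_width=8, slack=2)
Line 7: ['absolute'] (min_width=8, slack=2)
Line 8: ['was'] (min_width=3, slack=7)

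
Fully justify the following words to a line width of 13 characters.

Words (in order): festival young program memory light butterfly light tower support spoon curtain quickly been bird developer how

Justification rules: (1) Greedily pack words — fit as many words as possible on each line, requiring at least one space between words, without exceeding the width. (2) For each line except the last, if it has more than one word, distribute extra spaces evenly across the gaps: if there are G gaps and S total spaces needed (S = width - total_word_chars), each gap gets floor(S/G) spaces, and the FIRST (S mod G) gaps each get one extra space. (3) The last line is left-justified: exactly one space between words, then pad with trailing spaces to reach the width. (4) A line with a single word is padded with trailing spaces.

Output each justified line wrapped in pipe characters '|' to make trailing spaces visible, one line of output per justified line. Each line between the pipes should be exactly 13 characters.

Answer: |festival     |
|young program|
|memory  light|
|butterfly    |
|light   tower|
|support spoon|
|curtain      |
|quickly  been|
|bird         |
|developer how|

Derivation:
Line 1: ['festival'] (min_width=8, slack=5)
Line 2: ['young', 'program'] (min_width=13, slack=0)
Line 3: ['memory', 'light'] (min_width=12, slack=1)
Line 4: ['butterfly'] (min_width=9, slack=4)
Line 5: ['light', 'tower'] (min_width=11, slack=2)
Line 6: ['support', 'spoon'] (min_width=13, slack=0)
Line 7: ['curtain'] (min_width=7, slack=6)
Line 8: ['quickly', 'been'] (min_width=12, slack=1)
Line 9: ['bird'] (min_width=4, slack=9)
Line 10: ['developer', 'how'] (min_width=13, slack=0)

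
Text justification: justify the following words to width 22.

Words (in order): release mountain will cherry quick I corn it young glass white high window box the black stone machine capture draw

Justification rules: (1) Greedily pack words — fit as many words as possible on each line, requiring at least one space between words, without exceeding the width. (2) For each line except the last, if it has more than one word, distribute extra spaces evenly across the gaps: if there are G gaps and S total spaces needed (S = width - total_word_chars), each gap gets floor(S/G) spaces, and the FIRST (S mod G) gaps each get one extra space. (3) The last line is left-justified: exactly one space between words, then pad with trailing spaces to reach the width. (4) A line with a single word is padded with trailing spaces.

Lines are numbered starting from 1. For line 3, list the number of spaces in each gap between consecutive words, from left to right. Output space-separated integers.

Answer: 1 1 1

Derivation:
Line 1: ['release', 'mountain', 'will'] (min_width=21, slack=1)
Line 2: ['cherry', 'quick', 'I', 'corn', 'it'] (min_width=22, slack=0)
Line 3: ['young', 'glass', 'white', 'high'] (min_width=22, slack=0)
Line 4: ['window', 'box', 'the', 'black'] (min_width=20, slack=2)
Line 5: ['stone', 'machine', 'capture'] (min_width=21, slack=1)
Line 6: ['draw'] (min_width=4, slack=18)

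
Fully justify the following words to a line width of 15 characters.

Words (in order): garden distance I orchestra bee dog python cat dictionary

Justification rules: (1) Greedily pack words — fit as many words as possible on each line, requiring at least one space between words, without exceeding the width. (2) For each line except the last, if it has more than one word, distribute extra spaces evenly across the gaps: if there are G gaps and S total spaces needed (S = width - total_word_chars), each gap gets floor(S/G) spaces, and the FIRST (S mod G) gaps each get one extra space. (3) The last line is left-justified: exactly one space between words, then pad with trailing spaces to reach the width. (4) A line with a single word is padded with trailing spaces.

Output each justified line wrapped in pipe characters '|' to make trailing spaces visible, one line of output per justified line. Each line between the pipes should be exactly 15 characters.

Line 1: ['garden', 'distance'] (min_width=15, slack=0)
Line 2: ['I', 'orchestra', 'bee'] (min_width=15, slack=0)
Line 3: ['dog', 'python', 'cat'] (min_width=14, slack=1)
Line 4: ['dictionary'] (min_width=10, slack=5)

Answer: |garden distance|
|I orchestra bee|
|dog  python cat|
|dictionary     |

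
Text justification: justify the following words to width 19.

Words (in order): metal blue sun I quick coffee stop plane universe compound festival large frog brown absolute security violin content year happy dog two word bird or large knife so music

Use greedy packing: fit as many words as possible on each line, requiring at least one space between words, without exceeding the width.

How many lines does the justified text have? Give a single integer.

Line 1: ['metal', 'blue', 'sun', 'I'] (min_width=16, slack=3)
Line 2: ['quick', 'coffee', 'stop'] (min_width=17, slack=2)
Line 3: ['plane', 'universe'] (min_width=14, slack=5)
Line 4: ['compound', 'festival'] (min_width=17, slack=2)
Line 5: ['large', 'frog', 'brown'] (min_width=16, slack=3)
Line 6: ['absolute', 'security'] (min_width=17, slack=2)
Line 7: ['violin', 'content', 'year'] (min_width=19, slack=0)
Line 8: ['happy', 'dog', 'two', 'word'] (min_width=18, slack=1)
Line 9: ['bird', 'or', 'large', 'knife'] (min_width=19, slack=0)
Line 10: ['so', 'music'] (min_width=8, slack=11)
Total lines: 10

Answer: 10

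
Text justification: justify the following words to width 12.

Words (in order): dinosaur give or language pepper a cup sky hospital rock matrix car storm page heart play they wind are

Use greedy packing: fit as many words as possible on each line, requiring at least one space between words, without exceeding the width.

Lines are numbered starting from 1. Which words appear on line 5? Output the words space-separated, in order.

Answer: sky hospital

Derivation:
Line 1: ['dinosaur'] (min_width=8, slack=4)
Line 2: ['give', 'or'] (min_width=7, slack=5)
Line 3: ['language'] (min_width=8, slack=4)
Line 4: ['pepper', 'a', 'cup'] (min_width=12, slack=0)
Line 5: ['sky', 'hospital'] (min_width=12, slack=0)
Line 6: ['rock', 'matrix'] (min_width=11, slack=1)
Line 7: ['car', 'storm'] (min_width=9, slack=3)
Line 8: ['page', 'heart'] (min_width=10, slack=2)
Line 9: ['play', 'they'] (min_width=9, slack=3)
Line 10: ['wind', 'are'] (min_width=8, slack=4)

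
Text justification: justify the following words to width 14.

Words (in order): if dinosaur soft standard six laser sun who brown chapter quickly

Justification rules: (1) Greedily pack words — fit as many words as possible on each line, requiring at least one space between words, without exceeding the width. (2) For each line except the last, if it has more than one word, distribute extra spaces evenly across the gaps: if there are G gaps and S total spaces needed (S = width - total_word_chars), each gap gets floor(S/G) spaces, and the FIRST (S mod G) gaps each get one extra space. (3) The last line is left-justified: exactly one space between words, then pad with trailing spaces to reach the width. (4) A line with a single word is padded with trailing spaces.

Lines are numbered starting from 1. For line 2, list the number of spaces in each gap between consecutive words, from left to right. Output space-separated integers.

Line 1: ['if', 'dinosaur'] (min_width=11, slack=3)
Line 2: ['soft', 'standard'] (min_width=13, slack=1)
Line 3: ['six', 'laser', 'sun'] (min_width=13, slack=1)
Line 4: ['who', 'brown'] (min_width=9, slack=5)
Line 5: ['chapter'] (min_width=7, slack=7)
Line 6: ['quickly'] (min_width=7, slack=7)

Answer: 2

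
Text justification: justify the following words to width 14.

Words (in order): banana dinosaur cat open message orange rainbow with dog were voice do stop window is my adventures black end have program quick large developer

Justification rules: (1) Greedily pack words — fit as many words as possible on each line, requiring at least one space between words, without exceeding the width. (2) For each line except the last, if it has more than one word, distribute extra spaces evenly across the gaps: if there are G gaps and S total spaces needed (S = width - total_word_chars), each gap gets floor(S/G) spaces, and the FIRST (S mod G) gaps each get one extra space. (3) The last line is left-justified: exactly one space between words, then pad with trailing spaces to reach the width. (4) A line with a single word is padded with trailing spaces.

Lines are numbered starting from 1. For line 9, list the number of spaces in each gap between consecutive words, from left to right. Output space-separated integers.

Line 1: ['banana'] (min_width=6, slack=8)
Line 2: ['dinosaur', 'cat'] (min_width=12, slack=2)
Line 3: ['open', 'message'] (min_width=12, slack=2)
Line 4: ['orange', 'rainbow'] (min_width=14, slack=0)
Line 5: ['with', 'dog', 'were'] (min_width=13, slack=1)
Line 6: ['voice', 'do', 'stop'] (min_width=13, slack=1)
Line 7: ['window', 'is', 'my'] (min_width=12, slack=2)
Line 8: ['adventures'] (min_width=10, slack=4)
Line 9: ['black', 'end', 'have'] (min_width=14, slack=0)
Line 10: ['program', 'quick'] (min_width=13, slack=1)
Line 11: ['large'] (min_width=5, slack=9)
Line 12: ['developer'] (min_width=9, slack=5)

Answer: 1 1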